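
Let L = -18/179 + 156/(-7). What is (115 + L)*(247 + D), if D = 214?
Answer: 53496745/1253 ≈ 42695.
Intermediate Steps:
L = -28050/1253 (L = -18*1/179 + 156*(-⅐) = -18/179 - 156/7 = -28050/1253 ≈ -22.386)
(115 + L)*(247 + D) = (115 - 28050/1253)*(247 + 214) = (116045/1253)*461 = 53496745/1253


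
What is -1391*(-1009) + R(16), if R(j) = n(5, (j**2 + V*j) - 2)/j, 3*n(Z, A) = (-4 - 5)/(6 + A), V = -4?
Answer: 4401435581/3136 ≈ 1.4035e+6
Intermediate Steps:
n(Z, A) = -3/(6 + A) (n(Z, A) = ((-4 - 5)/(6 + A))/3 = (-9/(6 + A))/3 = -3/(6 + A))
R(j) = -3/(j*(4 + j**2 - 4*j)) (R(j) = (-3/(6 + ((j**2 - 4*j) - 2)))/j = (-3/(6 + (-2 + j**2 - 4*j)))/j = (-3/(4 + j**2 - 4*j))/j = -3/(j*(4 + j**2 - 4*j)))
-1391*(-1009) + R(16) = -1391*(-1009) - 3/(16*(4 + 16**2 - 4*16)) = 1403519 - 3*1/16/(4 + 256 - 64) = 1403519 - 3*1/16/196 = 1403519 - 3*1/16*1/196 = 1403519 - 3/3136 = 4401435581/3136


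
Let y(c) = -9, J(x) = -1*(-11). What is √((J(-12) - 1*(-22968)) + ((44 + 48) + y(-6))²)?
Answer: 2*√7467 ≈ 172.82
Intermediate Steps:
J(x) = 11
√((J(-12) - 1*(-22968)) + ((44 + 48) + y(-6))²) = √((11 - 1*(-22968)) + ((44 + 48) - 9)²) = √((11 + 22968) + (92 - 9)²) = √(22979 + 83²) = √(22979 + 6889) = √29868 = 2*√7467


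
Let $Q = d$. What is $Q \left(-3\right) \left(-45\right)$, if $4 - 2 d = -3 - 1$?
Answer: $540$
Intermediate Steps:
$d = 4$ ($d = 2 - \frac{-3 - 1}{2} = 2 - -2 = 2 + 2 = 4$)
$Q = 4$
$Q \left(-3\right) \left(-45\right) = 4 \left(-3\right) \left(-45\right) = \left(-12\right) \left(-45\right) = 540$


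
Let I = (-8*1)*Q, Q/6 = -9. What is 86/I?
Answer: 43/216 ≈ 0.19907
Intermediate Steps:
Q = -54 (Q = 6*(-9) = -54)
I = 432 (I = -8*1*(-54) = -8*(-54) = 432)
86/I = 86/432 = 86*(1/432) = 43/216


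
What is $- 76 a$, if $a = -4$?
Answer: $304$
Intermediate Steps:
$- 76 a = \left(-76\right) \left(-4\right) = 304$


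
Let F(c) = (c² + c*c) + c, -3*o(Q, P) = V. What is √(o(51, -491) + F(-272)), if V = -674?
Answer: √1331286/3 ≈ 384.60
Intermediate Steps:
o(Q, P) = 674/3 (o(Q, P) = -⅓*(-674) = 674/3)
F(c) = c + 2*c² (F(c) = (c² + c²) + c = 2*c² + c = c + 2*c²)
√(o(51, -491) + F(-272)) = √(674/3 - 272*(1 + 2*(-272))) = √(674/3 - 272*(1 - 544)) = √(674/3 - 272*(-543)) = √(674/3 + 147696) = √(443762/3) = √1331286/3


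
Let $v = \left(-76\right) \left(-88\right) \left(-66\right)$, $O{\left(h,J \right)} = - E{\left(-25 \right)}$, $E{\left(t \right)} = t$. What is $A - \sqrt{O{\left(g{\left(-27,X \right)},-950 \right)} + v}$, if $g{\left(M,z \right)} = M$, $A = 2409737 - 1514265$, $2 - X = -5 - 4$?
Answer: $895472 - i \sqrt{441383} \approx 8.9547 \cdot 10^{5} - 664.37 i$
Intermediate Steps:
$X = 11$ ($X = 2 - \left(-5 - 4\right) = 2 - -9 = 2 + 9 = 11$)
$A = 895472$ ($A = 2409737 - 1514265 = 895472$)
$O{\left(h,J \right)} = 25$ ($O{\left(h,J \right)} = \left(-1\right) \left(-25\right) = 25$)
$v = -441408$ ($v = 6688 \left(-66\right) = -441408$)
$A - \sqrt{O{\left(g{\left(-27,X \right)},-950 \right)} + v} = 895472 - \sqrt{25 - 441408} = 895472 - \sqrt{-441383} = 895472 - i \sqrt{441383}$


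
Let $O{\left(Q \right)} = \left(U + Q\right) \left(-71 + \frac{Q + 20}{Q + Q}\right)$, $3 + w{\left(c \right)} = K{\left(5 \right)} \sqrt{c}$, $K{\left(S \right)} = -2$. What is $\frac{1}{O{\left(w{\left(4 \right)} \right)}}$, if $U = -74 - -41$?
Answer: $\frac{7}{20140} \approx 0.00034757$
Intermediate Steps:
$U = -33$ ($U = -74 + 41 = -33$)
$w{\left(c \right)} = -3 - 2 \sqrt{c}$
$O{\left(Q \right)} = \left(-71 + \frac{20 + Q}{2 Q}\right) \left(-33 + Q\right)$ ($O{\left(Q \right)} = \left(-33 + Q\right) \left(-71 + \frac{Q + 20}{Q + Q}\right) = \left(-33 + Q\right) \left(-71 + \frac{20 + Q}{2 Q}\right) = \left(-71 + \frac{20 + Q}{2 Q}\right) \left(-33 + Q\right)$)
$\frac{1}{O{\left(w{\left(4 \right)} \right)}} = \frac{1}{\frac{4673}{2} - \frac{330}{-3 - 2 \sqrt{4}} - \frac{141 \left(-3 - 2 \sqrt{4}\right)}{2}} = \frac{1}{\frac{4673}{2} - \frac{330}{-3 - 4} - \frac{141 \left(-3 - 4\right)}{2}} = \frac{1}{\frac{4673}{2} - \frac{330}{-7} - - \frac{987}{2}} = \frac{1}{\frac{4673}{2} - - \frac{330}{7} + \frac{987}{2}} = \frac{1}{\frac{4673}{2} + \frac{330}{7} + \frac{987}{2}} = \frac{1}{\frac{20140}{7}} = \frac{7}{20140}$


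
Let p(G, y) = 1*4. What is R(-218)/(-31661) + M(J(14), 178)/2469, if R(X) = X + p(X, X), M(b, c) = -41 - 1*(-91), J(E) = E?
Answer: 2111416/78171009 ≈ 0.027010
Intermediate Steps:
p(G, y) = 4
M(b, c) = 50 (M(b, c) = -41 + 91 = 50)
R(X) = 4 + X (R(X) = X + 4 = 4 + X)
R(-218)/(-31661) + M(J(14), 178)/2469 = (4 - 218)/(-31661) + 50/2469 = -214*(-1/31661) + 50*(1/2469) = 214/31661 + 50/2469 = 2111416/78171009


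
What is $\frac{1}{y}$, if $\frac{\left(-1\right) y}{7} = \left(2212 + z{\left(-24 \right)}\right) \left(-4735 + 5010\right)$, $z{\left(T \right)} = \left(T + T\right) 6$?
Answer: $- \frac{1}{3703700} \approx -2.7 \cdot 10^{-7}$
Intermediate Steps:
$z{\left(T \right)} = 12 T$ ($z{\left(T \right)} = 2 T 6 = 12 T$)
$y = -3703700$ ($y = - 7 \left(2212 + 12 \left(-24\right)\right) \left(-4735 + 5010\right) = - 7 \left(2212 - 288\right) 275 = - 7 \cdot 1924 \cdot 275 = \left(-7\right) 529100 = -3703700$)
$\frac{1}{y} = \frac{1}{-3703700} = - \frac{1}{3703700}$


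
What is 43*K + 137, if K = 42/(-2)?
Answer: -766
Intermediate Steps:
K = -21 (K = 42*(-½) = -21)
43*K + 137 = 43*(-21) + 137 = -903 + 137 = -766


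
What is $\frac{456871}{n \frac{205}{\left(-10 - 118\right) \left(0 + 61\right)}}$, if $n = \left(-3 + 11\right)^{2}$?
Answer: $- \frac{55738262}{205} \approx -2.7189 \cdot 10^{5}$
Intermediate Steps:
$n = 64$ ($n = 8^{2} = 64$)
$\frac{456871}{n \frac{205}{\left(-10 - 118\right) \left(0 + 61\right)}} = \frac{456871}{64 \frac{205}{\left(-10 - 118\right) \left(0 + 61\right)}} = \frac{456871}{64 \frac{205}{\left(-128\right) 61}} = \frac{456871}{64 \frac{205}{-7808}} = \frac{456871}{64 \cdot 205 \left(- \frac{1}{7808}\right)} = \frac{456871}{64 \left(- \frac{205}{7808}\right)} = \frac{456871}{- \frac{205}{122}} = 456871 \left(- \frac{122}{205}\right) = - \frac{55738262}{205}$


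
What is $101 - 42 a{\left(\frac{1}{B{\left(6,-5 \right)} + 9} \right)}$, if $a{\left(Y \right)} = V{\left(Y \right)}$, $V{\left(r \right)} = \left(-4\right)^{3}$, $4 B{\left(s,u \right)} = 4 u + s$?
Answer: $2789$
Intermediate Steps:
$B{\left(s,u \right)} = u + \frac{s}{4}$ ($B{\left(s,u \right)} = \frac{4 u + s}{4} = \frac{s + 4 u}{4} = u + \frac{s}{4}$)
$V{\left(r \right)} = -64$
$a{\left(Y \right)} = -64$
$101 - 42 a{\left(\frac{1}{B{\left(6,-5 \right)} + 9} \right)} = 101 - -2688 = 101 + 2688 = 2789$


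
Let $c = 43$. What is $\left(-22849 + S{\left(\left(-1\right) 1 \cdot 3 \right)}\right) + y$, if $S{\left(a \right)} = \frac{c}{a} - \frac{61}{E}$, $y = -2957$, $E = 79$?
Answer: $- \frac{6119602}{237} \approx -25821.0$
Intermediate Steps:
$S{\left(a \right)} = - \frac{61}{79} + \frac{43}{a}$ ($S{\left(a \right)} = \frac{43}{a} - \frac{61}{79} = - \frac{61}{79} + \frac{43}{a}$)
$\left(-22849 + S{\left(\left(-1\right) 1 \cdot 3 \right)}\right) + y = \left(-22849 + \left(- \frac{61}{79} + \frac{43}{\left(-1\right) 1 \cdot 3}\right)\right) - 2957 = \left(-22849 + \left(- \frac{61}{79} + \frac{43}{\left(-1\right) 3}\right)\right) - 2957 = \left(-22849 + \left(- \frac{61}{79} + \frac{43}{-3}\right)\right) - 2957 = \left(-22849 + \left(- \frac{61}{79} + 43 \left(- \frac{1}{3}\right)\right)\right) - 2957 = \left(-22849 - \frac{3580}{237}\right) - 2957 = - \frac{5418793}{237} - 2957 = - \frac{6119602}{237}$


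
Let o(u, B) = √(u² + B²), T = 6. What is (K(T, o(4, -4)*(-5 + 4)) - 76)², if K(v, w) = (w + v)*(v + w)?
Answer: 4672 + 768*√2 ≈ 5758.1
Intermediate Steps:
o(u, B) = √(B² + u²)
K(v, w) = (v + w)² (K(v, w) = (v + w)*(v + w) = (v + w)²)
(K(T, o(4, -4)*(-5 + 4)) - 76)² = ((6 + √((-4)² + 4²)*(-5 + 4))² - 76)² = ((6 + √(16 + 16)*(-1))² - 76)² = ((6 + √32*(-1))² - 76)² = ((6 + (4*√2)*(-1))² - 76)² = ((6 - 4*√2)² - 76)² = (-76 + (6 - 4*√2)²)²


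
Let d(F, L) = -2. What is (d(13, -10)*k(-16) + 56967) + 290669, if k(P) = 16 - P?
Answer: 347572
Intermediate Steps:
(d(13, -10)*k(-16) + 56967) + 290669 = (-2*(16 - 1*(-16)) + 56967) + 290669 = (-2*(16 + 16) + 56967) + 290669 = (-2*32 + 56967) + 290669 = (-64 + 56967) + 290669 = 56903 + 290669 = 347572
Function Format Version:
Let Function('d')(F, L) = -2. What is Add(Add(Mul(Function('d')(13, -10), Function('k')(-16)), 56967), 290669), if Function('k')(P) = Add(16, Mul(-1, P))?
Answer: 347572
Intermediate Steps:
Add(Add(Mul(Function('d')(13, -10), Function('k')(-16)), 56967), 290669) = Add(Add(Mul(-2, Add(16, Mul(-1, -16))), 56967), 290669) = Add(Add(Mul(-2, Add(16, 16)), 56967), 290669) = Add(Add(Mul(-2, 32), 56967), 290669) = Add(Add(-64, 56967), 290669) = Add(56903, 290669) = 347572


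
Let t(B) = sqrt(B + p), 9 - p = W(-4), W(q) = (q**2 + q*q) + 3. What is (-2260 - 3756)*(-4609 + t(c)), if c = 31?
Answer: 27727744 - 6016*sqrt(5) ≈ 2.7714e+7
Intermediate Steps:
W(q) = 3 + 2*q**2 (W(q) = (q**2 + q**2) + 3 = 2*q**2 + 3 = 3 + 2*q**2)
p = -26 (p = 9 - (3 + 2*(-4)**2) = 9 - (3 + 2*16) = 9 - (3 + 32) = 9 - 1*35 = 9 - 35 = -26)
t(B) = sqrt(-26 + B) (t(B) = sqrt(B - 26) = sqrt(-26 + B))
(-2260 - 3756)*(-4609 + t(c)) = (-2260 - 3756)*(-4609 + sqrt(-26 + 31)) = -6016*(-4609 + sqrt(5)) = 27727744 - 6016*sqrt(5)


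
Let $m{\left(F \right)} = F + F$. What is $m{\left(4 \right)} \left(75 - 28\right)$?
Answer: $376$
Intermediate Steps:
$m{\left(F \right)} = 2 F$
$m{\left(4 \right)} \left(75 - 28\right) = 2 \cdot 4 \left(75 - 28\right) = 8 \cdot 47 = 376$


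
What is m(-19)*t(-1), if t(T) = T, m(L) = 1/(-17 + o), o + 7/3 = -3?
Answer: 3/67 ≈ 0.044776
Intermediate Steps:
o = -16/3 (o = -7/3 - 3 = -16/3 ≈ -5.3333)
m(L) = -3/67 (m(L) = 1/(-17 - 16/3) = 1/(-67/3) = -3/67)
m(-19)*t(-1) = -3/67*(-1) = 3/67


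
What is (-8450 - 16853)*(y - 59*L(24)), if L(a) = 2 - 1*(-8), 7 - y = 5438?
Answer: 152349363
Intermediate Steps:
y = -5431 (y = 7 - 1*5438 = 7 - 5438 = -5431)
L(a) = 10 (L(a) = 2 + 8 = 10)
(-8450 - 16853)*(y - 59*L(24)) = (-8450 - 16853)*(-5431 - 59*10) = -25303*(-5431 - 590) = -25303*(-6021) = 152349363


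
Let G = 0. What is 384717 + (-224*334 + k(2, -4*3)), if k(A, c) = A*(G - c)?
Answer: 309925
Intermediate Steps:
k(A, c) = -A*c (k(A, c) = A*(0 - c) = A*(-c) = -A*c)
384717 + (-224*334 + k(2, -4*3)) = 384717 + (-224*334 - 1*2*(-4*3)) = 384717 + (-74816 - 1*2*(-12)) = 384717 + (-74816 + 24) = 384717 - 74792 = 309925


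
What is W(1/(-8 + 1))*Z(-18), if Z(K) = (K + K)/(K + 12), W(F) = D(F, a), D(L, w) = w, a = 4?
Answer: 24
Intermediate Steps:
W(F) = 4
Z(K) = 2*K/(12 + K) (Z(K) = (2*K)/(12 + K) = 2*K/(12 + K))
W(1/(-8 + 1))*Z(-18) = 4*(2*(-18)/(12 - 18)) = 4*(2*(-18)/(-6)) = 4*(2*(-18)*(-1/6)) = 4*6 = 24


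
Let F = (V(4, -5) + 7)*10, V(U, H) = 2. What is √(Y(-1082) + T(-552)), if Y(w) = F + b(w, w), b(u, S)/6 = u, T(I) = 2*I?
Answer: 3*I*√834 ≈ 86.637*I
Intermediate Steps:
F = 90 (F = (2 + 7)*10 = 9*10 = 90)
b(u, S) = 6*u
Y(w) = 90 + 6*w
√(Y(-1082) + T(-552)) = √((90 + 6*(-1082)) + 2*(-552)) = √((90 - 6492) - 1104) = √(-6402 - 1104) = √(-7506) = 3*I*√834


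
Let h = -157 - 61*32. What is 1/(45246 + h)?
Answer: 1/43137 ≈ 2.3182e-5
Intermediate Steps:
h = -2109 (h = -157 - 1952 = -2109)
1/(45246 + h) = 1/(45246 - 2109) = 1/43137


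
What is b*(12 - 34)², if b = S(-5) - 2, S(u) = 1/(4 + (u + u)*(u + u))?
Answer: -25047/26 ≈ -963.35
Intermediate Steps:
S(u) = 1/(4 + 4*u²) (S(u) = 1/(4 + (2*u)*(2*u)) = 1/(4 + 4*u²))
b = -207/104 (b = 1/(4*(1 + (-5)²)) - 2 = 1/(4*(1 + 25)) - 2 = (¼)/26 - 2 = (¼)*(1/26) - 2 = 1/104 - 2 = -207/104 ≈ -1.9904)
b*(12 - 34)² = -207*(12 - 34)²/104 = -207/104*(-22)² = -207/104*484 = -25047/26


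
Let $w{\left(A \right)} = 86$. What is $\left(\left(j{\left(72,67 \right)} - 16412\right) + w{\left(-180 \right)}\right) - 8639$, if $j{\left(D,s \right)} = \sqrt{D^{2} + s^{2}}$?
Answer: $-24965 + \sqrt{9673} \approx -24867.0$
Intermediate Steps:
$\left(\left(j{\left(72,67 \right)} - 16412\right) + w{\left(-180 \right)}\right) - 8639 = \left(\left(\sqrt{72^{2} + 67^{2}} - 16412\right) + 86\right) - 8639 = \left(\left(\sqrt{5184 + 4489} - 16412\right) + 86\right) - 8639 = \left(\left(\sqrt{9673} - 16412\right) + 86\right) - 8639 = \left(\left(-16412 + \sqrt{9673}\right) + 86\right) - 8639 = \left(-16326 + \sqrt{9673}\right) - 8639 = -24965 + \sqrt{9673}$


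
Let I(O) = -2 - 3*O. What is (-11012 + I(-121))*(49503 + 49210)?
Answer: -1051392163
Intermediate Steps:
(-11012 + I(-121))*(49503 + 49210) = (-11012 + (-2 - 3*(-121)))*(49503 + 49210) = (-11012 + (-2 + 363))*98713 = (-11012 + 361)*98713 = -10651*98713 = -1051392163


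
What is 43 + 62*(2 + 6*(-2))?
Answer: -577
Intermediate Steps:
43 + 62*(2 + 6*(-2)) = 43 + 62*(2 - 12) = 43 + 62*(-10) = 43 - 620 = -577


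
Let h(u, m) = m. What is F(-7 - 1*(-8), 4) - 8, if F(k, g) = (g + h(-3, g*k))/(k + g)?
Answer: -32/5 ≈ -6.4000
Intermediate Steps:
F(k, g) = (g + g*k)/(g + k) (F(k, g) = (g + g*k)/(k + g) = (g + g*k)/(g + k))
F(-7 - 1*(-8), 4) - 8 = 4*(1 + (-7 - 1*(-8)))/(4 + (-7 - 1*(-8))) - 8 = 4*(1 + (-7 + 8))/(4 + (-7 + 8)) - 8 = 4*(1 + 1)/(4 + 1) - 8 = 4*2/5 - 8 = 4*(⅕)*2 - 8 = 8/5 - 8 = -32/5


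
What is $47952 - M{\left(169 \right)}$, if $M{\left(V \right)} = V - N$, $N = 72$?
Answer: $47855$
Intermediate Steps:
$M{\left(V \right)} = -72 + V$ ($M{\left(V \right)} = V - 72 = -72 + V$)
$47952 - M{\left(169 \right)} = 47952 - \left(-72 + 169\right) = 47952 - 97 = 47855$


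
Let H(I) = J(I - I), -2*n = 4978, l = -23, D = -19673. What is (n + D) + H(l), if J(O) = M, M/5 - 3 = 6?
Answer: -22117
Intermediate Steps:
n = -2489 (n = -½*4978 = -2489)
M = 45 (M = 15 + 5*6 = 15 + 30 = 45)
J(O) = 45
H(I) = 45
(n + D) + H(l) = (-2489 - 19673) + 45 = -22162 + 45 = -22117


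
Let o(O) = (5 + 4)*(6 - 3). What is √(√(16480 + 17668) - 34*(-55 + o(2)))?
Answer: √(952 + 2*√8537) ≈ 33.716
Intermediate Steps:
o(O) = 27 (o(O) = 9*3 = 27)
√(√(16480 + 17668) - 34*(-55 + o(2))) = √(√(16480 + 17668) - 34*(-55 + 27)) = √(√34148 - 34*(-28)) = √(2*√8537 + 952) = √(952 + 2*√8537)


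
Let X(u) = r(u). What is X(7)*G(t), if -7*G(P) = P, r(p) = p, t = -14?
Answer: 14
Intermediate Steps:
G(P) = -P/7
X(u) = u
X(7)*G(t) = 7*(-⅐*(-14)) = 7*2 = 14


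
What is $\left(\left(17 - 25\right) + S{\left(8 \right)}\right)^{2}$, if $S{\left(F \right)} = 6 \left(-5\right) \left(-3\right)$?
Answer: $6724$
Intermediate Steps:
$S{\left(F \right)} = 90$ ($S{\left(F \right)} = \left(-30\right) \left(-3\right) = 90$)
$\left(\left(17 - 25\right) + S{\left(8 \right)}\right)^{2} = \left(\left(17 - 25\right) + 90\right)^{2} = \left(-8 + 90\right)^{2} = 82^{2} = 6724$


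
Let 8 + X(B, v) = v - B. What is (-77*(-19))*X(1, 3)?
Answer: -8778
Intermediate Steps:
X(B, v) = -8 + v - B (X(B, v) = -8 + (v - B) = -8 + v - B)
(-77*(-19))*X(1, 3) = (-77*(-19))*(-8 + 3 - 1*1) = 1463*(-8 + 3 - 1) = 1463*(-6) = -8778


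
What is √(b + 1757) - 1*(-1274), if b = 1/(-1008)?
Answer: 1274 + √12397385/84 ≈ 1315.9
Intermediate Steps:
b = -1/1008 ≈ -0.00099206
√(b + 1757) - 1*(-1274) = √(-1/1008 + 1757) - 1*(-1274) = √(1771055/1008) + 1274 = √12397385/84 + 1274 = 1274 + √12397385/84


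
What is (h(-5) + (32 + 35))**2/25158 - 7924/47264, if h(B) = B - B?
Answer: 228859/21233352 ≈ 0.010778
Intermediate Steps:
h(B) = 0
(h(-5) + (32 + 35))**2/25158 - 7924/47264 = (0 + (32 + 35))**2/25158 - 7924/47264 = (0 + 67)**2*(1/25158) - 7924*1/47264 = 67**2*(1/25158) - 283/1688 = 4489*(1/25158) - 283/1688 = 4489/25158 - 283/1688 = 228859/21233352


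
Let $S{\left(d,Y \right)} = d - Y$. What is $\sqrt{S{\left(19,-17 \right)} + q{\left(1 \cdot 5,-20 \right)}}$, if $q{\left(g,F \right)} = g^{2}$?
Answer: $\sqrt{61} \approx 7.8102$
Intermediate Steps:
$\sqrt{S{\left(19,-17 \right)} + q{\left(1 \cdot 5,-20 \right)}} = \sqrt{\left(19 - -17\right) + \left(1 \cdot 5\right)^{2}} = \sqrt{\left(19 + 17\right) + 5^{2}} = \sqrt{36 + 25} = \sqrt{61}$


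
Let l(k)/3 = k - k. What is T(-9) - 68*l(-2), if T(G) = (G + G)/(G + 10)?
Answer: -18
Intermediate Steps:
l(k) = 0 (l(k) = 3*(k - k) = 3*0 = 0)
T(G) = 2*G/(10 + G) (T(G) = (2*G)/(10 + G) = 2*G/(10 + G))
T(-9) - 68*l(-2) = 2*(-9)/(10 - 9) - 68*0 = 2*(-9)/1 + 0 = 2*(-9)*1 + 0 = -18 + 0 = -18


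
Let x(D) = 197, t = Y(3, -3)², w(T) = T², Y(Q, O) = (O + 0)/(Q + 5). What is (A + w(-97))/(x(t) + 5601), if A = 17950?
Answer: 27359/5798 ≈ 4.7187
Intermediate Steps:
Y(Q, O) = O/(5 + Q)
t = 9/64 (t = (-3/(5 + 3))² = (-3/8)² = 9/64 ≈ 0.14063)
(A + w(-97))/(x(t) + 5601) = (17950 + (-97)²)/(197 + 5601) = (17950 + 9409)/5798 = 27359*(1/5798) = 27359/5798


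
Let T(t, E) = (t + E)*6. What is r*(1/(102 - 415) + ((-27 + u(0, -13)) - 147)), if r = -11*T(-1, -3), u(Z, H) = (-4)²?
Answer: -13056120/313 ≈ -41713.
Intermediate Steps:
u(Z, H) = 16
T(t, E) = 6*E + 6*t (T(t, E) = (E + t)*6 = 6*E + 6*t)
r = 264 (r = -11*(6*(-3) + 6*(-1)) = -11*(-18 - 6) = -11*(-24) = 264)
r*(1/(102 - 415) + ((-27 + u(0, -13)) - 147)) = 264*(1/(102 - 415) + ((-27 + 16) - 147)) = 264*(1/(-313) + (-11 - 147)) = 264*(-1/313 - 158) = 264*(-49455/313) = -13056120/313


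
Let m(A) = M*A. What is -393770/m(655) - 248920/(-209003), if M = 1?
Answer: -16427213742/27379393 ≈ -599.98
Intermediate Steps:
m(A) = A (m(A) = 1*A = A)
-393770/m(655) - 248920/(-209003) = -393770/655 - 248920/(-209003) = -393770*1/655 - 248920*(-1/209003) = -78754/131 + 248920/209003 = -16427213742/27379393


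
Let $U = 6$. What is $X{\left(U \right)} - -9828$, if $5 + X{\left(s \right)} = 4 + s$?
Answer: $9833$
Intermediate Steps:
$X{\left(s \right)} = -1 + s$ ($X{\left(s \right)} = -5 + \left(4 + s\right) = -1 + s$)
$X{\left(U \right)} - -9828 = \left(-1 + 6\right) - -9828 = 5 + 9828 = 9833$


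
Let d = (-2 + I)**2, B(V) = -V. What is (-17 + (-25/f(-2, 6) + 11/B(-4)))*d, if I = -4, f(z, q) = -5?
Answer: -333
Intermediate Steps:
d = 36 (d = (-2 - 4)**2 = (-6)**2 = 36)
(-17 + (-25/f(-2, 6) + 11/B(-4)))*d = (-17 + (-25/(-5) + 11/((-1*(-4)))))*36 = (-17 + (-25*(-1/5) + 11/4))*36 = (-17 + (5 + 11*(1/4)))*36 = (-17 + (5 + 11/4))*36 = (-17 + 31/4)*36 = -37/4*36 = -333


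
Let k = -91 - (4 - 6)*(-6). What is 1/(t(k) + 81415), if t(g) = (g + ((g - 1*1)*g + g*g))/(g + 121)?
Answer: 9/743344 ≈ 1.2107e-5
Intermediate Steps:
k = -103 (k = -91 - (-2)*(-6) = -91 - 1*12 = -91 - 12 = -103)
t(g) = (g + g² + g*(-1 + g))/(121 + g) (t(g) = (g + ((g - 1)*g + g²))/(121 + g) = (g + ((-1 + g)*g + g²))/(121 + g) = (g + (g*(-1 + g) + g²))/(121 + g) = (g + (g² + g*(-1 + g)))/(121 + g) = (g + g² + g*(-1 + g))/(121 + g))
1/(t(k) + 81415) = 1/(2*(-103)²/(121 - 103) + 81415) = 1/(2*10609/18 + 81415) = 1/(2*10609*(1/18) + 81415) = 1/(10609/9 + 81415) = 1/(743344/9) = 9/743344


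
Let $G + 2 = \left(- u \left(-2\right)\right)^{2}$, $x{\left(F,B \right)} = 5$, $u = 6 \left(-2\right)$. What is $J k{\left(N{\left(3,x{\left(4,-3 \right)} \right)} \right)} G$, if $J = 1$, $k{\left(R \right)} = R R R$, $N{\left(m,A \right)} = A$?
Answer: $71750$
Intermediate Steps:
$u = -12$
$k{\left(R \right)} = R^{3}$ ($k{\left(R \right)} = R^{2} R = R^{3}$)
$G = 574$ ($G = -2 + \left(\left(-1\right) \left(-12\right) \left(-2\right)\right)^{2} = -2 + \left(12 \left(-2\right)\right)^{2} = -2 + \left(-24\right)^{2} = -2 + 576 = 574$)
$J k{\left(N{\left(3,x{\left(4,-3 \right)} \right)} \right)} G = 1 \cdot 5^{3} \cdot 574 = 1 \cdot 125 \cdot 574 = 125 \cdot 574 = 71750$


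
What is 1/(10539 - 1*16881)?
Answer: -1/6342 ≈ -0.00015768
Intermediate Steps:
1/(10539 - 1*16881) = 1/(10539 - 16881) = 1/(-6342) = -1/6342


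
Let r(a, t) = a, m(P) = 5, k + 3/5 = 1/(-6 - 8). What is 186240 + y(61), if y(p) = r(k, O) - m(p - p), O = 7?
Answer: 13036403/70 ≈ 1.8623e+5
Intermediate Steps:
k = -47/70 (k = -3/5 + 1/(-6 - 8) = -3/5 + 1/(-14) = -3/5 - 1/14 = -47/70 ≈ -0.67143)
y(p) = -397/70 (y(p) = -47/70 - 1*5 = -47/70 - 5 = -397/70)
186240 + y(61) = 186240 - 397/70 = 13036403/70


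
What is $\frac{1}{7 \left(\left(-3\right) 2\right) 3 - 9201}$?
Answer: $- \frac{1}{9327} \approx -0.00010722$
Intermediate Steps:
$\frac{1}{7 \left(\left(-3\right) 2\right) 3 - 9201} = \frac{1}{7 \left(-6\right) 3 - 9201} = \frac{1}{\left(-42\right) 3 - 9201} = \frac{1}{-126 - 9201} = \frac{1}{-9327} = - \frac{1}{9327}$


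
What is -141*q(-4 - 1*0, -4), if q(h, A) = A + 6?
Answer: -282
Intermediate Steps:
q(h, A) = 6 + A
-141*q(-4 - 1*0, -4) = -141*(6 - 4) = -141*2 = -282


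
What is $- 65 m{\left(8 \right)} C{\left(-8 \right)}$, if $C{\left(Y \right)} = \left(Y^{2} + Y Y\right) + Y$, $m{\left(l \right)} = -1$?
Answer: $7800$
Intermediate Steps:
$C{\left(Y \right)} = Y + 2 Y^{2}$ ($C{\left(Y \right)} = \left(Y^{2} + Y^{2}\right) + Y = 2 Y^{2} + Y = Y + 2 Y^{2}$)
$- 65 m{\left(8 \right)} C{\left(-8 \right)} = \left(-65\right) \left(-1\right) \left(- 8 \left(1 + 2 \left(-8\right)\right)\right) = 65 \left(- 8 \left(1 - 16\right)\right) = 65 \left(\left(-8\right) \left(-15\right)\right) = 65 \cdot 120 = 7800$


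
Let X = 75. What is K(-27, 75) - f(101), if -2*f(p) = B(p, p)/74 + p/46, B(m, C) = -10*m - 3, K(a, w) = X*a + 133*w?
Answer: 13521119/1702 ≈ 7944.3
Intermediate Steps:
K(a, w) = 75*a + 133*w
B(m, C) = -3 - 10*m
f(p) = 3/148 + 193*p/3404 (f(p) = -((-3 - 10*p)/74 + p/46)/2 = -((-3 - 10*p)*(1/74) + p*(1/46))/2 = -((-3/74 - 5*p/37) + p/46)/2 = -(-3/74 - 193*p/1702)/2 = 3/148 + 193*p/3404)
K(-27, 75) - f(101) = (75*(-27) + 133*75) - (3/148 + (193/3404)*101) = (-2025 + 9975) - (3/148 + 19493/3404) = 7950 - 1*9781/1702 = 7950 - 9781/1702 = 13521119/1702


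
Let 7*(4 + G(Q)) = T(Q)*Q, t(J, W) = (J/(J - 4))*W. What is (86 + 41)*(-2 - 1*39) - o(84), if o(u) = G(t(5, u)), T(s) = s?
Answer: -30403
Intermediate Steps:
t(J, W) = J*W/(-4 + J) (t(J, W) = (J/(-4 + J))*W = J*W/(-4 + J))
G(Q) = -4 + Q²/7 (G(Q) = -4 + (Q*Q)/7 = -4 + Q²/7)
o(u) = -4 + 25*u²/7 (o(u) = -4 + (5*u/(-4 + 5))²/7 = -4 + (5*u/1)²/7 = -4 + (5*u*1)²/7 = -4 + (5*u)²/7 = -4 + (25*u²)/7 = -4 + 25*u²/7)
(86 + 41)*(-2 - 1*39) - o(84) = (86 + 41)*(-2 - 1*39) - (-4 + (25/7)*84²) = 127*(-2 - 39) - (-4 + (25/7)*7056) = 127*(-41) - (-4 + 25200) = -5207 - 1*25196 = -5207 - 25196 = -30403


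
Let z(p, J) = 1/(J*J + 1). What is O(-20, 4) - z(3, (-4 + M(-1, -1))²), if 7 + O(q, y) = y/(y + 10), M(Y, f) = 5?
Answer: -101/14 ≈ -7.2143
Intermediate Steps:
O(q, y) = -7 + y/(10 + y) (O(q, y) = -7 + y/(y + 10) = -7 + y/(10 + y))
z(p, J) = 1/(1 + J²) (z(p, J) = 1/(J² + 1) = 1/(1 + J²))
O(-20, 4) - z(3, (-4 + M(-1, -1))²) = 2*(-35 - 3*4)/(10 + 4) - 1/(1 + ((-4 + 5)²)²) = 2*(-35 - 12)/14 - 1/(1 + (1²)²) = 2*(1/14)*(-47) - 1/(1 + 1²) = -47/7 - 1/(1 + 1) = -47/7 - 1/2 = -47/7 - 1*½ = -47/7 - ½ = -101/14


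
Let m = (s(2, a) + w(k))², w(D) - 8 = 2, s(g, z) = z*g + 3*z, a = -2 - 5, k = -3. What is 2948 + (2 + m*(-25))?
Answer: -12675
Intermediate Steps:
a = -7
s(g, z) = 3*z + g*z (s(g, z) = g*z + 3*z = 3*z + g*z)
w(D) = 10 (w(D) = 8 + 2 = 10)
m = 625 (m = (-7*(3 + 2) + 10)² = (-7*5 + 10)² = (-35 + 10)² = (-25)² = 625)
2948 + (2 + m*(-25)) = 2948 + (2 + 625*(-25)) = 2948 + (2 - 15625) = 2948 - 15623 = -12675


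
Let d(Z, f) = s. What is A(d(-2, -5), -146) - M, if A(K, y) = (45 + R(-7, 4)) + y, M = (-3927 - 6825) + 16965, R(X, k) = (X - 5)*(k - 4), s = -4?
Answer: -6314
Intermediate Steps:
R(X, k) = (-5 + X)*(-4 + k)
d(Z, f) = -4
M = 6213 (M = -10752 + 16965 = 6213)
A(K, y) = 45 + y (A(K, y) = (45 + (20 - 5*4 - 4*(-7) - 7*4)) + y = (45 + (20 - 20 + 28 - 28)) + y = (45 + 0) + y = 45 + y)
A(d(-2, -5), -146) - M = (45 - 146) - 1*6213 = -101 - 6213 = -6314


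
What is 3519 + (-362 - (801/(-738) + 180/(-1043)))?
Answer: 270113169/85526 ≈ 3158.3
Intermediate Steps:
3519 + (-362 - (801/(-738) + 180/(-1043))) = 3519 + (-362 - (801*(-1/738) + 180*(-1/1043))) = 3519 + (-362 - (-89/82 - 180/1043)) = 3519 + (-362 - 1*(-107587/85526)) = 3519 + (-362 + 107587/85526) = 3519 - 30852825/85526 = 270113169/85526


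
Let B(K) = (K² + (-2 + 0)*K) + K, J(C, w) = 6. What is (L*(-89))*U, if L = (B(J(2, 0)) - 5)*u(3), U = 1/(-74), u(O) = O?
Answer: 6675/74 ≈ 90.203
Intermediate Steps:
U = -1/74 ≈ -0.013514
B(K) = K² - K (B(K) = (K² - 2*K) + K = K² - K)
L = 75 (L = (6*(-1 + 6) - 5)*3 = (6*5 - 5)*3 = (30 - 5)*3 = 25*3 = 75)
(L*(-89))*U = (75*(-89))*(-1/74) = -6675*(-1/74) = 6675/74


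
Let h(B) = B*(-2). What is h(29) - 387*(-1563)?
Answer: 604823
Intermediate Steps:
h(B) = -2*B
h(29) - 387*(-1563) = -2*29 - 387*(-1563) = -58 + 604881 = 604823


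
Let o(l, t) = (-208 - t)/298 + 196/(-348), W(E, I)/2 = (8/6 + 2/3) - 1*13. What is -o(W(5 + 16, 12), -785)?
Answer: -35597/25926 ≈ -1.3730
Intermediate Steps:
W(E, I) = -22 (W(E, I) = 2*((8/6 + 2/3) - 1*13) = 2*((8*(⅙) + 2*(⅓)) - 13) = 2*((4/3 + ⅔) - 13) = 2*(2 - 13) = 2*(-11) = -22)
o(l, t) = -16349/12963 - t/298 (o(l, t) = (-208 - t)*(1/298) + 196*(-1/348) = (-104/149 - t/298) - 49/87 = -16349/12963 - t/298)
-o(W(5 + 16, 12), -785) = -(-16349/12963 - 1/298*(-785)) = -(-16349/12963 + 785/298) = -1*35597/25926 = -35597/25926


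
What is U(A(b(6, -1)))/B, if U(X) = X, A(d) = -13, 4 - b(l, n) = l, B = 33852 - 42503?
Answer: 13/8651 ≈ 0.0015027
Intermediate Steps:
B = -8651
b(l, n) = 4 - l
U(A(b(6, -1)))/B = -13/(-8651) = -13*(-1/8651) = 13/8651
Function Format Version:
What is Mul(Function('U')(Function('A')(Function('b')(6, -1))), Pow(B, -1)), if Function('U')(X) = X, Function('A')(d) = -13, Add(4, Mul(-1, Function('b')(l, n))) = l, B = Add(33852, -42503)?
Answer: Rational(13, 8651) ≈ 0.0015027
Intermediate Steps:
B = -8651
Function('b')(l, n) = Add(4, Mul(-1, l))
Mul(Function('U')(Function('A')(Function('b')(6, -1))), Pow(B, -1)) = Mul(-13, Pow(-8651, -1)) = Mul(-13, Rational(-1, 8651)) = Rational(13, 8651)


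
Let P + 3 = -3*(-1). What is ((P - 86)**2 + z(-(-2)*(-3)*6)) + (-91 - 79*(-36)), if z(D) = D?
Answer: 10113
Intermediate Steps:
P = 0 (P = -3 - 3*(-1) = -3 + 3 = 0)
((P - 86)**2 + z(-(-2)*(-3)*6)) + (-91 - 79*(-36)) = ((0 - 86)**2 - (-2)*(-3)*6) + (-91 - 79*(-36)) = ((-86)**2 - 1*6*6) + (-91 + 2844) = (7396 - 6*6) + 2753 = (7396 - 36) + 2753 = 7360 + 2753 = 10113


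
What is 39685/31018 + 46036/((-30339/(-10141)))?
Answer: 14481990678583/941055102 ≈ 15389.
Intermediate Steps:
39685/31018 + 46036/((-30339/(-10141))) = 39685*(1/31018) + 46036/((-30339*(-1/10141))) = 39685/31018 + 46036/(30339/10141) = 39685/31018 + 46036*(10141/30339) = 39685/31018 + 466851076/30339 = 14481990678583/941055102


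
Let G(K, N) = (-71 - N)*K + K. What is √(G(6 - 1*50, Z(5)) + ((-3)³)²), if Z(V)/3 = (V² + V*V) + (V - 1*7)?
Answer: √10145 ≈ 100.72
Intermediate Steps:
Z(V) = -21 + 3*V + 6*V² (Z(V) = 3*((V² + V*V) + (V - 1*7)) = 3*((V² + V²) + (V - 7)) = 3*(2*V² + (-7 + V)) = 3*(-7 + V + 2*V²) = -21 + 3*V + 6*V²)
G(K, N) = K + K*(-71 - N) (G(K, N) = K*(-71 - N) + K = K + K*(-71 - N))
√(G(6 - 1*50, Z(5)) + ((-3)³)²) = √(-(6 - 1*50)*(70 + (-21 + 3*5 + 6*5²)) + ((-3)³)²) = √(-(6 - 50)*(70 + (-21 + 15 + 6*25)) + (-27)²) = √(-1*(-44)*(70 + (-21 + 15 + 150)) + 729) = √(-1*(-44)*(70 + 144) + 729) = √(-1*(-44)*214 + 729) = √(9416 + 729) = √10145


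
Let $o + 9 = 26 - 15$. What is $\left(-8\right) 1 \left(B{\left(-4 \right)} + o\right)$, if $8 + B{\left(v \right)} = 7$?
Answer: $-8$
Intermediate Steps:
$o = 2$ ($o = -9 + \left(26 - 15\right) = -9 + 11 = 2$)
$B{\left(v \right)} = -1$ ($B{\left(v \right)} = -8 + 7 = -1$)
$\left(-8\right) 1 \left(B{\left(-4 \right)} + o\right) = \left(-8\right) 1 \left(-1 + 2\right) = \left(-8\right) 1 = -8$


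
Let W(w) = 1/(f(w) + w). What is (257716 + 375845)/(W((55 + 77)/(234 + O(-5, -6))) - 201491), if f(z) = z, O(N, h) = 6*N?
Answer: -4646114/1477595 ≈ -3.1444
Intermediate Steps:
W(w) = 1/(2*w) (W(w) = 1/(w + w) = 1/(2*w))
(257716 + 375845)/(W((55 + 77)/(234 + O(-5, -6))) - 201491) = (257716 + 375845)/(1/(2*(((55 + 77)/(234 + 6*(-5))))) - 201491) = 633561/(1/(2*((132/(234 - 30)))) - 201491) = 633561/(1/(2*((132/204))) - 201491) = 633561/(1/(2*((132*(1/204)))) - 201491) = 633561/(1/(2*(11/17)) - 201491) = 633561/((½)*(17/11) - 201491) = 633561/(17/22 - 201491) = 633561/(-4432785/22) = 633561*(-22/4432785) = -4646114/1477595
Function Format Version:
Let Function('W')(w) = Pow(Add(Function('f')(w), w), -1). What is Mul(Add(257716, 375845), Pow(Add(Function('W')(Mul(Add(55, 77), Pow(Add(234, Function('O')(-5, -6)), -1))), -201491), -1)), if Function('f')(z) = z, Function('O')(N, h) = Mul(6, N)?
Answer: Rational(-4646114, 1477595) ≈ -3.1444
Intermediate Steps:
Function('W')(w) = Mul(Rational(1, 2), Pow(w, -1)) (Function('W')(w) = Pow(Add(w, w), -1) = Pow(Mul(2, w), -1) = Mul(Rational(1, 2), Pow(w, -1)))
Mul(Add(257716, 375845), Pow(Add(Function('W')(Mul(Add(55, 77), Pow(Add(234, Function('O')(-5, -6)), -1))), -201491), -1)) = Mul(Add(257716, 375845), Pow(Add(Mul(Rational(1, 2), Pow(Mul(Add(55, 77), Pow(Add(234, Mul(6, -5)), -1)), -1)), -201491), -1)) = Mul(633561, Pow(Add(Mul(Rational(1, 2), Pow(Mul(132, Pow(Add(234, -30), -1)), -1)), -201491), -1)) = Mul(633561, Pow(Add(Mul(Rational(1, 2), Pow(Mul(132, Pow(204, -1)), -1)), -201491), -1)) = Mul(633561, Pow(Add(Mul(Rational(1, 2), Pow(Mul(132, Rational(1, 204)), -1)), -201491), -1)) = Mul(633561, Pow(Add(Mul(Rational(1, 2), Pow(Rational(11, 17), -1)), -201491), -1)) = Mul(633561, Pow(Add(Mul(Rational(1, 2), Rational(17, 11)), -201491), -1)) = Mul(633561, Pow(Add(Rational(17, 22), -201491), -1)) = Mul(633561, Pow(Rational(-4432785, 22), -1)) = Mul(633561, Rational(-22, 4432785)) = Rational(-4646114, 1477595)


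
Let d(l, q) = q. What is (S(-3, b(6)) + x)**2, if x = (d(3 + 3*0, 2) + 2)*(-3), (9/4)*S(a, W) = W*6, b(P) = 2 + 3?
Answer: 16/9 ≈ 1.7778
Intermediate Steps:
b(P) = 5
S(a, W) = 8*W/3 (S(a, W) = 4*(W*6)/9 = 4*(6*W)/9 = 8*W/3)
x = -12 (x = (2 + 2)*(-3) = 4*(-3) = -12)
(S(-3, b(6)) + x)**2 = ((8/3)*5 - 12)**2 = (40/3 - 12)**2 = (4/3)**2 = 16/9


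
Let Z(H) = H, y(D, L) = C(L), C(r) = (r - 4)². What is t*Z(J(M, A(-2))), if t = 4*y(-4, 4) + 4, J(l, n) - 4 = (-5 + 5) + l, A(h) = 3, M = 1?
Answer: 20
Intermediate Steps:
C(r) = (-4 + r)²
y(D, L) = (-4 + L)²
J(l, n) = 4 + l (J(l, n) = 4 + ((-5 + 5) + l) = 4 + (0 + l) = 4 + l)
t = 4 (t = 4*(-4 + 4)² + 4 = 4*0² + 4 = 4*0 + 4 = 0 + 4 = 4)
t*Z(J(M, A(-2))) = 4*(4 + 1) = 4*5 = 20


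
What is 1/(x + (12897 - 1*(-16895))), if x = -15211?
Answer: 1/14581 ≈ 6.8582e-5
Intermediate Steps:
1/(x + (12897 - 1*(-16895))) = 1/(-15211 + (12897 - 1*(-16895))) = 1/(-15211 + (12897 + 16895)) = 1/(-15211 + 29792) = 1/14581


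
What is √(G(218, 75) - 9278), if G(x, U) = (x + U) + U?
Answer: 9*I*√110 ≈ 94.393*I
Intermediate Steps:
G(x, U) = x + 2*U (G(x, U) = (U + x) + U = x + 2*U)
√(G(218, 75) - 9278) = √((218 + 2*75) - 9278) = √((218 + 150) - 9278) = √(368 - 9278) = √(-8910) = 9*I*√110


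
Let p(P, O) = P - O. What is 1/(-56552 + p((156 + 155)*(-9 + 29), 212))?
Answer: -1/50544 ≈ -1.9785e-5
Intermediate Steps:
1/(-56552 + p((156 + 155)*(-9 + 29), 212)) = 1/(-56552 + ((156 + 155)*(-9 + 29) - 1*212)) = 1/(-56552 + (311*20 - 212)) = 1/(-56552 + (6220 - 212)) = 1/(-56552 + 6008) = 1/(-50544) = -1/50544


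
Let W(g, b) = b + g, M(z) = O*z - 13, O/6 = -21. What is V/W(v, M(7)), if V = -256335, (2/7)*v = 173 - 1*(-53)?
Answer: 256335/104 ≈ 2464.8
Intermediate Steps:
O = -126 (O = 6*(-21) = -126)
v = 791 (v = 7*(173 - 1*(-53))/2 = 7*(173 + 53)/2 = (7/2)*226 = 791)
M(z) = -13 - 126*z (M(z) = -126*z - 13 = -13 - 126*z)
V/W(v, M(7)) = -256335/((-13 - 126*7) + 791) = -256335/((-13 - 882) + 791) = -256335/(-895 + 791) = -256335/(-104) = -256335*(-1/104) = 256335/104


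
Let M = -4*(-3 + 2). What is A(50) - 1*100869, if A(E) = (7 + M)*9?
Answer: -100770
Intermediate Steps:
M = 4 (M = -4*(-1) = 4)
A(E) = 99 (A(E) = (7 + 4)*9 = 11*9 = 99)
A(50) - 1*100869 = 99 - 1*100869 = 99 - 100869 = -100770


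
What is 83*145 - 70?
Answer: 11965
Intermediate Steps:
83*145 - 70 = 12035 - 70 = 11965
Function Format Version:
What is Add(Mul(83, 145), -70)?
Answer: 11965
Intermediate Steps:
Add(Mul(83, 145), -70) = Add(12035, -70) = 11965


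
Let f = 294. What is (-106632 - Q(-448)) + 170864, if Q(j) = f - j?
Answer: 63490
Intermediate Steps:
Q(j) = 294 - j
(-106632 - Q(-448)) + 170864 = (-106632 - (294 - 1*(-448))) + 170864 = (-106632 - (294 + 448)) + 170864 = (-106632 - 1*742) + 170864 = (-106632 - 742) + 170864 = -107374 + 170864 = 63490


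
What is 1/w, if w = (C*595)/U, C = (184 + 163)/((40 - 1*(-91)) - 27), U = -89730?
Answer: -1866384/41293 ≈ -45.199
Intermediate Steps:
C = 347/104 (C = 347/((40 + 91) - 27) = 347/(131 - 27) = 347/104 ≈ 3.3365)
w = -41293/1866384 (w = ((347/104)*595)/(-89730) = (206465/104)*(-1/89730) = -41293/1866384 ≈ -0.022125)
1/w = 1/(-41293/1866384) = -1866384/41293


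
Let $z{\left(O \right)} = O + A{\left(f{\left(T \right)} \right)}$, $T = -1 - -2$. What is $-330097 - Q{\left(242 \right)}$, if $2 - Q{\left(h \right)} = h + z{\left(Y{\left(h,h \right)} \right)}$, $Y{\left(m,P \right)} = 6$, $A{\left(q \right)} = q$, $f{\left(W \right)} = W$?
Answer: $-329850$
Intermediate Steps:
$T = 1$ ($T = -1 + 2 = 1$)
$z{\left(O \right)} = 1 + O$ ($z{\left(O \right)} = O + 1 = 1 + O$)
$Q{\left(h \right)} = -5 - h$ ($Q{\left(h \right)} = 2 - \left(h + \left(1 + 6\right)\right) = 2 - \left(h + 7\right) = 2 - \left(7 + h\right) = -5 - h$)
$-330097 - Q{\left(242 \right)} = -330097 - \left(-5 - 242\right) = -330097 - -247 = -330097 + 247 = -329850$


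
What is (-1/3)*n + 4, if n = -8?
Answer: 20/3 ≈ 6.6667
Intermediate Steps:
(-1/3)*n + 4 = -1/3*(-8) + 4 = 8/3 + 4 = 20/3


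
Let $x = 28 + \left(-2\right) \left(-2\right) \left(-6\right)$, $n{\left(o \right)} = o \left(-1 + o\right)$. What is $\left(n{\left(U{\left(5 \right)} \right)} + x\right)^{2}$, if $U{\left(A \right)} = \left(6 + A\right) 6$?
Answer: $18438436$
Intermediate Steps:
$U{\left(A \right)} = 36 + 6 A$
$x = 4$ ($x = 28 + 4 \left(-6\right) = 28 - 24 = 4$)
$\left(n{\left(U{\left(5 \right)} \right)} + x\right)^{2} = \left(\left(36 + 6 \cdot 5\right) \left(-1 + \left(36 + 6 \cdot 5\right)\right) + 4\right)^{2} = \left(\left(36 + 30\right) \left(-1 + \left(36 + 30\right)\right) + 4\right)^{2} = \left(66 \left(-1 + 66\right) + 4\right)^{2} = \left(66 \cdot 65 + 4\right)^{2} = \left(4290 + 4\right)^{2} = 4294^{2} = 18438436$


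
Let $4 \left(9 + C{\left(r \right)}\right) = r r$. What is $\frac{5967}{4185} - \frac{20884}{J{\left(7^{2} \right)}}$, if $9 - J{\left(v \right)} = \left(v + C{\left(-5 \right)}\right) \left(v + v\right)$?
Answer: $\frac{8473427}{1402285} \approx 6.0426$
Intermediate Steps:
$C{\left(r \right)} = -9 + \frac{r^{2}}{4}$ ($C{\left(r \right)} = -9 + \frac{r r}{4} = -9 + \frac{r^{2}}{4}$)
$J{\left(v \right)} = 9 - 2 v \left(- \frac{11}{4} + v\right)$ ($J{\left(v \right)} = 9 - \left(v - \left(9 - \frac{\left(-5\right)^{2}}{4}\right)\right) \left(v + v\right) = 9 - \left(v + \left(-9 + \frac{1}{4} \cdot 25\right)\right) 2 v = 9 - \left(v + \left(-9 + \frac{25}{4}\right)\right) 2 v = 9 - \left(v - \frac{11}{4}\right) 2 v = 9 - \left(- \frac{11}{4} + v\right) 2 v = 9 - 2 v \left(- \frac{11}{4} + v\right)$)
$\frac{5967}{4185} - \frac{20884}{J{\left(7^{2} \right)}} = \frac{5967}{4185} - \frac{20884}{9 - 2 \left(7^{2}\right)^{2} + \frac{11 \cdot 7^{2}}{2}} = 5967 \cdot \frac{1}{4185} - \frac{20884}{9 - 2 \cdot 49^{2} + \frac{11}{2} \cdot 49} = \frac{221}{155} - \frac{20884}{9 - 4802 + \frac{539}{2}} = \frac{221}{155} - \frac{20884}{- \frac{9047}{2}} = \frac{221}{155} - - \frac{41768}{9047} = \frac{221}{155} + \frac{41768}{9047} = \frac{8473427}{1402285}$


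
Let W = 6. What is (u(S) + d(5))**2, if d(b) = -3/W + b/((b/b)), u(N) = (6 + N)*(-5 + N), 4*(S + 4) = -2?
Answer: 1521/16 ≈ 95.063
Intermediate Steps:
S = -9/2 (S = -4 + (1/4)*(-2) = -4 - 1/2 = -9/2 ≈ -4.5000)
u(N) = (-5 + N)*(6 + N)
d(b) = -1/2 + b (d(b) = -3/6 + b/((b/b)) = -3*1/6 + b/1 = -1/2 + b*1 = -1/2 + b)
(u(S) + d(5))**2 = ((-30 - 9/2 + (-9/2)**2) + (-1/2 + 5))**2 = ((-30 - 9/2 + 81/4) + 9/2)**2 = (-57/4 + 9/2)**2 = (-39/4)**2 = 1521/16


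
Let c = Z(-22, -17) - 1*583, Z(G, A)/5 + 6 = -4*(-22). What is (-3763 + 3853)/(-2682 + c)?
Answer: -18/571 ≈ -0.031524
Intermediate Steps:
Z(G, A) = 410 (Z(G, A) = -30 + 5*(-4*(-22)) = -30 + 5*88 = -30 + 440 = 410)
c = -173 (c = 410 - 1*583 = 410 - 583 = -173)
(-3763 + 3853)/(-2682 + c) = (-3763 + 3853)/(-2682 - 173) = 90/(-2855) = 90*(-1/2855) = -18/571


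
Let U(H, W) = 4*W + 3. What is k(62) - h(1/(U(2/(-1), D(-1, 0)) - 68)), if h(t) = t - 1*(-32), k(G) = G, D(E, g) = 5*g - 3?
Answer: 2311/77 ≈ 30.013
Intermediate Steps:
D(E, g) = -3 + 5*g
U(H, W) = 3 + 4*W
h(t) = 32 + t (h(t) = t + 32 = 32 + t)
k(62) - h(1/(U(2/(-1), D(-1, 0)) - 68)) = 62 - (32 + 1/((3 + 4*(-3 + 5*0)) - 68)) = 62 - (32 + 1/((3 + 4*(-3 + 0)) - 68)) = 62 - (32 + 1/((3 + 4*(-3)) - 68)) = 62 - (32 + 1/((3 - 12) - 68)) = 62 - (32 + 1/(-9 - 68)) = 62 - (32 + 1/(-77)) = 62 - (32 - 1/77) = 62 - 1*2463/77 = 62 - 2463/77 = 2311/77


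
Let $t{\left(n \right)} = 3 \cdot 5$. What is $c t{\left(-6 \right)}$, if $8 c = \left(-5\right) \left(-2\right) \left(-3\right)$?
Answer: $- \frac{225}{4} \approx -56.25$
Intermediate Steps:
$t{\left(n \right)} = 15$
$c = - \frac{15}{4}$ ($c = \frac{\left(-5\right) \left(-2\right) \left(-3\right)}{8} = \frac{10 \left(-3\right)}{8} = \frac{1}{8} \left(-30\right) = - \frac{15}{4} \approx -3.75$)
$c t{\left(-6 \right)} = \left(- \frac{15}{4}\right) 15 = - \frac{225}{4}$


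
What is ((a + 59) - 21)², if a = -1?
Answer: 1369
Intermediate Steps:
((a + 59) - 21)² = ((-1 + 59) - 21)² = (58 - 21)² = 37² = 1369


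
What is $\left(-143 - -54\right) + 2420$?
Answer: $2331$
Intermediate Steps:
$\left(-143 - -54\right) + 2420 = \left(-143 + \left(68 - 14\right)\right) + 2420 = \left(-143 + 54\right) + 2420 = -89 + 2420 = 2331$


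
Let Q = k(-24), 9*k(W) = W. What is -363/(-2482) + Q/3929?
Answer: 4258825/29255334 ≈ 0.14557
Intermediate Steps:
k(W) = W/9
Q = -8/3 (Q = (⅑)*(-24) = -8/3 ≈ -2.6667)
-363/(-2482) + Q/3929 = -363/(-2482) - 8/3/3929 = -363*(-1/2482) - 8/3*1/3929 = 363/2482 - 8/11787 = 4258825/29255334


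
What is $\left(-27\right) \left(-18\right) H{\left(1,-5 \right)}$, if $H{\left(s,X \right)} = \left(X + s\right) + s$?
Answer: $-1458$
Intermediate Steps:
$H{\left(s,X \right)} = X + 2 s$
$\left(-27\right) \left(-18\right) H{\left(1,-5 \right)} = \left(-27\right) \left(-18\right) \left(-5 + 2 \cdot 1\right) = 486 \left(-5 + 2\right) = 486 \left(-3\right) = -1458$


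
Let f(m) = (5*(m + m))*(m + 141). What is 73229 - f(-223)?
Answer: -109631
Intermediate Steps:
f(m) = 10*m*(141 + m) (f(m) = (5*(2*m))*(141 + m) = (10*m)*(141 + m) = 10*m*(141 + m))
73229 - f(-223) = 73229 - 10*(-223)*(141 - 223) = 73229 - 10*(-223)*(-82) = 73229 - 1*182860 = 73229 - 182860 = -109631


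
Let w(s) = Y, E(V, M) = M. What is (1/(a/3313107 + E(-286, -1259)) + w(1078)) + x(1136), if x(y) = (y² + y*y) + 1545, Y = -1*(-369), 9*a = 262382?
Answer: 96963719647601747/37540553035 ≈ 2.5829e+6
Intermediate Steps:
a = 262382/9 (a = (⅑)*262382 = 262382/9 ≈ 29154.)
Y = 369
w(s) = 369
x(y) = 1545 + 2*y² (x(y) = (y² + y²) + 1545 = 2*y² + 1545 = 1545 + 2*y²)
(1/(a/3313107 + E(-286, -1259)) + w(1078)) + x(1136) = (1/((262382/9)/3313107 - 1259) + 369) + (1545 + 2*1136²) = (1/((262382/9)*(1/3313107) - 1259) + 369) + (1545 + 2*1290496) = (1/(262382/29817963 - 1259) + 369) + (1545 + 2580992) = (1/(-37540553035/29817963) + 369) + 2582537 = (-29817963/37540553035 + 369) + 2582537 = 13852434251952/37540553035 + 2582537 = 96963719647601747/37540553035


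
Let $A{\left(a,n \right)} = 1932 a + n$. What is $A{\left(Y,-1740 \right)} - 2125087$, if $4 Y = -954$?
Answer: $-2587609$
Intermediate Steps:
$Y = - \frac{477}{2}$ ($Y = \frac{1}{4} \left(-954\right) = - \frac{477}{2} \approx -238.5$)
$A{\left(a,n \right)} = n + 1932 a$
$A{\left(Y,-1740 \right)} - 2125087 = \left(-1740 + 1932 \left(- \frac{477}{2}\right)\right) - 2125087 = \left(-1740 - 460782\right) - 2125087 = -462522 - 2125087 = -2587609$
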